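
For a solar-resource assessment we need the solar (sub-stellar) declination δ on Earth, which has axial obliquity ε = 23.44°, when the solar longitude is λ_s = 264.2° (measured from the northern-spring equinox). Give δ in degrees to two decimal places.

sin δ = sin ε · sin λ_s = sin 23.44° × sin 264.2° = -0.395752.
δ = arcsin(-0.395752) = -23.31°.

δ = -23.31°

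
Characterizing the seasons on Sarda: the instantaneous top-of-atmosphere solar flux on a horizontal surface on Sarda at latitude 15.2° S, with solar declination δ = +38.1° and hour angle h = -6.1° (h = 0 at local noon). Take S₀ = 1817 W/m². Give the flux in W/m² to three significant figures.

cos θ_z = sin φ sin δ + cos φ cos δ cos h = -0.161780 + 0.755105 = 0.593325.
Flux = S₀ · cos θ_z = 1817 × 0.593325 = 1078 W/m².

1.08e+03 W/m²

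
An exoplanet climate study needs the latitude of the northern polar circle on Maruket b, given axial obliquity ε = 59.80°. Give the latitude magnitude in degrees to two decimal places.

The polar circle is the lowest latitude that experiences at least one full rotation of continuous daylight at the northern-summer solstice; it lies at |φ| = 90° − ε = 90° − 59.80° = 30.20°.

30.20°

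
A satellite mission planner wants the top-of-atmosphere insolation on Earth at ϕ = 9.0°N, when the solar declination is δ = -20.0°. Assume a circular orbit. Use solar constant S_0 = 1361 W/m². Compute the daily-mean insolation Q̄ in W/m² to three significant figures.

Q̄ ≈ 366 W/m²

cos h₀ = −tan(+9.0°) tan(-20.000°) = 0.0576, h₀ = 1.5131 rad.
Bracket: h₀ sin ϕ sin δ + cos ϕ cos δ sin h₀ = 1.5131×0.15643×-0.34202 + 0.98769×0.93969×0.99834 = -0.080954 + 0.926582 = 0.845628.
Q̄ = (S_0/π) × [bracket] = (1361/π) × 0.845628 = 366.3 W/m².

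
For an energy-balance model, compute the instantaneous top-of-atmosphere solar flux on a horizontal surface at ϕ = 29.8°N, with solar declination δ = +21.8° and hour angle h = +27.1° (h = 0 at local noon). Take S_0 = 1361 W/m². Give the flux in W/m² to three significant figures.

1.23e+03 W/m²

cos θ_z = sin ϕ sin δ + cos ϕ cos δ cos h = 0.184560 + 0.717252 = 0.901812.
Flux = S_0 · cos θ_z = 1361 × 0.901812 = 1227 W/m².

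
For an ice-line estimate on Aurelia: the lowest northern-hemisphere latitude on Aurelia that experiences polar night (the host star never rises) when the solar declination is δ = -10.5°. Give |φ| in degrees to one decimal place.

Polar night requires cos H₀ = −tan φ tan δ ≥ 1, i.e. tan φ tan δ ≤ −1.
The boundary is |tan φ| · |tan δ| = 1, so |φ| = 90° − |δ| = 90° − 10.5° = 79.5° in the northern hemisphere.

|φ| = 79.5°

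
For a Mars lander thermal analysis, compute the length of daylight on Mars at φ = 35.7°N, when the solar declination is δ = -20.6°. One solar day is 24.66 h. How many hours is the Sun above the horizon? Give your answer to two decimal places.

cos H₀ = −tan φ · tan δ = −tan(+35.7°) × tan(-20.600°) = 0.2701, so H₀ = 1.2973 rad = 74.33°.
Daylight = 2H₀/(2π) × 24.66 h = (1.2973/π) × 24.66 = 10.18 h.

10.18 h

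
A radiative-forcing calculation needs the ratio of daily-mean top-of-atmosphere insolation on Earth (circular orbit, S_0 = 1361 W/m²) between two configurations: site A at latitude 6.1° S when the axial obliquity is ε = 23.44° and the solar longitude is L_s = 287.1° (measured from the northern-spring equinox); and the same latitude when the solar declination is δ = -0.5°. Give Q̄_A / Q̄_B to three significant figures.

— Configuration A (ϕ=-6.1°):
Solar declination: sin δ = sin ε · sin L_s = sin 23.44° × sin 287.1° = -0.38020, so δ = -22.346°.
cos h₀ = −tan(-6.1°) tan(-22.346°) = -0.0439, h₀ = 1.6147 rad.
Bracket: h₀ sin ϕ sin δ + cos ϕ cos δ sin h₀ = 1.6147×-0.10626×-0.38020 + 0.99434×0.92490×0.99903 = 0.065234 + 0.918773 = 0.984007.
Q̄ = (S_0/π) × [bracket] = (1361/π) × 0.984007 = 426.29 W/m².
— Configuration B (ϕ=-6.1°):
cos h₀ = −tan(-6.1°) tan(-0.500°) = -0.0009, h₀ = 1.5717 rad.
Bracket: h₀ sin ϕ sin δ + cos ϕ cos δ sin h₀ = 1.5717×-0.10626×-0.00873 + 0.99434×0.99996×1.00000 = 0.001458 + 0.994300 = 0.995758.
Q̄ = (S_0/π) × [bracket] = (1361/π) × 0.995758 = 431.38 W/m².
Ratio Q̄_A / Q̄_B = 426.29 / 431.38 = 0.9882.

Q̄_A / Q̄_B ≈ 0.988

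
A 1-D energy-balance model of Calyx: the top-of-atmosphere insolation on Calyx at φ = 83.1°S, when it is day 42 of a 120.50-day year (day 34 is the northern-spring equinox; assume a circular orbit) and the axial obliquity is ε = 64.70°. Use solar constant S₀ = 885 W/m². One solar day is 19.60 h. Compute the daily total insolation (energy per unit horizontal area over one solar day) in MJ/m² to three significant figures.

Solar longitude: λ_s = 360° × (42 − 34)/120.50 = 23.900°.
sin δ = sin 64.70° × sin 23.900° = 0.36629, so δ = +21.487°.
cos H₀ = −tan(-83.1°) tan(+21.487°) = 3.2529 ≥ 1 ⇒ polar night, H₀ = 0 and Q̄ = 0.
Daily total = Q̄ × 19.60 h × 3600 s/h = 0.00 MJ/m².

0.00 MJ/m²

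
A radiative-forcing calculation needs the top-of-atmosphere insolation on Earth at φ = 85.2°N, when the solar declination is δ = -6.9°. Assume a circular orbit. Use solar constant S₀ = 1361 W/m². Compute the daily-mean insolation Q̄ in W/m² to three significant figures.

cos H₀ = −tan(+85.2°) tan(-6.900°) = 1.4411 ≥ 1 ⇒ polar night, H₀ = 0 and Q̄ = 0.

Q̄ ≈ 0.00 W/m²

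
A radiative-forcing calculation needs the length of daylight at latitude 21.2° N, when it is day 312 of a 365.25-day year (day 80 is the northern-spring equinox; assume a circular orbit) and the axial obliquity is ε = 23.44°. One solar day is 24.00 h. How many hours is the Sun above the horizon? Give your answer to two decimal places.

Solar longitude: L_s = 360° × (312 − 80)/365.25 = 228.665°.
sin δ = sin 23.44° × sin 228.665° = -0.29869, so δ = -17.379°.
cos h₀ = −tan ϕ · tan δ = −tan(+21.2°) × tan(-17.379°) = 0.1214, so h₀ = 1.4491 rad = 83.03°.
Daylight = 2h₀/(2π) × 24.00 h = (1.4491/π) × 24.00 = 11.07 h.

11.07 h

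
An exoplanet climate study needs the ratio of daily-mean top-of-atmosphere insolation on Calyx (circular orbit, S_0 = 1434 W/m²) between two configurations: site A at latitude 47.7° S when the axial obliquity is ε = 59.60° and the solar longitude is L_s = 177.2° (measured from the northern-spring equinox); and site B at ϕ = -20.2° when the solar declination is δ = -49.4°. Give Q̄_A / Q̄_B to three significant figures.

— Configuration A (ϕ=-47.7°):
Solar declination: sin δ = sin ε · sin L_s = sin 59.60° × sin 177.2° = 0.04213, so δ = +2.415°.
cos h₀ = −tan(-47.7°) tan(+2.415°) = 0.0463, h₀ = 1.5244 rad.
Bracket: h₀ sin ϕ sin δ + cos ϕ cos δ sin h₀ = 1.5244×-0.73963×0.04213 + 0.67301×0.99911×0.99893 = -0.047501 + 0.671692 = 0.624191.
Q̄ = (S_0/π) × [bracket] = (1434/π) × 0.624191 = 284.92 W/m².
— Configuration B (ϕ=-20.2°):
cos h₀ = −tan(-20.2°) tan(-49.400°) = -0.4293, h₀ = 2.0145 rad.
Bracket: h₀ sin ϕ sin δ + cos ϕ cos δ sin h₀ = 2.0145×-0.34530×-0.75927 + 0.93849×0.65077×0.90318 = 0.528153 + 0.551609 = 1.079762.
Q̄ = (S_0/π) × [bracket] = (1434/π) × 1.079762 = 492.86 W/m².
Ratio Q̄_A / Q̄_B = 284.92 / 492.86 = 0.5781.

Q̄_A / Q̄_B ≈ 0.578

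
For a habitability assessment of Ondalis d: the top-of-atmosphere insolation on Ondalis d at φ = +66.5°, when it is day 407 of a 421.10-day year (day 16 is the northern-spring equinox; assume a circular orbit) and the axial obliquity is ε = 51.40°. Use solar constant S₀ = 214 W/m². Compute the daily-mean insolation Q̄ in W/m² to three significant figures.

Q̄ ≈ 1.71 W/m²

Solar longitude: λ_s = 360° × (407 − 16)/421.10 = 334.267°.
sin δ = sin 51.40° × sin 334.267° = -0.33931, so δ = -19.835°.
cos H₀ = −tan(+66.5°) tan(-19.835°) = 0.8296, H₀ = 0.5924 rad.
Bracket: H₀ sin φ sin δ + cos φ cos δ sin H₀ = 0.5924×0.91706×-0.33931 + 0.39875×0.94067×0.55838 = -0.184336 + 0.209444 = 0.025108.
Q̄ = (S₀/π) × [bracket] = (214/π) × 0.025108 = 1.710 W/m².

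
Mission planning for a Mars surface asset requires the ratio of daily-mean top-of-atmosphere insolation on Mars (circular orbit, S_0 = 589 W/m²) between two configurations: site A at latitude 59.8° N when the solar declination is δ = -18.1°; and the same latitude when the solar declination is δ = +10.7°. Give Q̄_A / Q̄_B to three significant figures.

Q̄_A / Q̄_B ≈ 0.173

— Configuration A (ϕ=+59.8°):
cos h₀ = −tan(+59.8°) tan(-18.100°) = 0.5616, h₀ = 0.9745 rad.
Bracket: h₀ sin ϕ sin δ + cos ϕ cos δ sin h₀ = 0.9745×0.86427×-0.31068 + 0.50302×0.95052×0.82742 = -0.261664 + 0.395615 = 0.133951.
Q̄ = (S_0/π) × [bracket] = (589/π) × 0.133951 = 25.114 W/m².
— Configuration B (ϕ=+59.8°):
cos h₀ = −tan(+59.8°) tan(+10.700°) = -0.3247, h₀ = 1.9014 rad.
Bracket: h₀ sin ϕ sin δ + cos ϕ cos δ sin h₀ = 1.9014×0.86427×0.18567 + 0.50302×0.98261×0.94583 = 0.305116 + 0.467498 = 0.772614.
Q̄ = (S_0/π) × [bracket] = (589/π) × 0.772614 = 144.85 W/m².
Ratio Q̄_A / Q̄_B = 25.114 / 144.85 = 0.1734.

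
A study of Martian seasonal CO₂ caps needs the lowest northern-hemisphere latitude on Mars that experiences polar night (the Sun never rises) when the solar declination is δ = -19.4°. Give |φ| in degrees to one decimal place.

Polar night requires cos H₀ = −tan φ tan δ ≥ 1, i.e. tan φ tan δ ≤ −1.
The boundary is |tan φ| · |tan δ| = 1, so |φ| = 90° − |δ| = 90° − 19.4° = 70.6° in the northern hemisphere.

|φ| = 70.6°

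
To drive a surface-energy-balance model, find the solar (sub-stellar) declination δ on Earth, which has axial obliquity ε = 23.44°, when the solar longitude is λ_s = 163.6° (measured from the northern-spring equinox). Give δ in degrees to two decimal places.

δ = +6.45°

sin δ = sin ε · sin λ_s = sin 23.44° × sin 163.6° = 0.112312.
δ = arcsin(0.112312) = +6.45°.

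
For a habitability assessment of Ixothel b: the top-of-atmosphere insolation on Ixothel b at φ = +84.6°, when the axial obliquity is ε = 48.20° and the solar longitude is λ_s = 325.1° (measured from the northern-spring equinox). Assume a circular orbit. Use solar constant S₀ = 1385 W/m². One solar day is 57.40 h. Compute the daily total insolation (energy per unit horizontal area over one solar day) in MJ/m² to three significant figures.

Solar declination: sin δ = sin ε · sin λ_s = sin 48.20° × sin 325.1° = -0.42652, so δ = -25.247°.
cos H₀ = −tan(+84.6°) tan(-25.247°) = 4.9886 ≥ 1 ⇒ polar night, H₀ = 0 and Q̄ = 0.
Daily total = Q̄ × 57.40 h × 3600 s/h = 0.00 MJ/m².

0.00 MJ/m²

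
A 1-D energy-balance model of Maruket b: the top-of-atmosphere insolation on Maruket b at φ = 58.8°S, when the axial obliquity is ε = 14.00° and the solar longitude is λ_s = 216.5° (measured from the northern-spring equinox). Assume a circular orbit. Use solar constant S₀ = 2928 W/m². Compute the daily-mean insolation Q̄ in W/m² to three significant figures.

Solar declination: sin δ = sin ε · sin λ_s = sin 14.00° × sin 216.5° = -0.14390, so δ = -8.274°.
cos H₀ = −tan(-58.8°) tan(-8.274°) = -0.2401, H₀ = 1.8133 rad.
Bracket: H₀ sin φ sin δ + cos φ cos δ sin H₀ = 1.8133×-0.85536×-0.14390 + 0.51803×0.98959×0.97075 = 0.223192 + 0.497643 = 0.720835.
Q̄ = (S₀/π) × [bracket] = (2928/π) × 0.720835 = 671.8 W/m².

Q̄ ≈ 672 W/m²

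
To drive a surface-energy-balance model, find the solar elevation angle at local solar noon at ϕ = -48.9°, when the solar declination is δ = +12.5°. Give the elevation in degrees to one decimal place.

28.6°

At local noon the hour angle is zero, so the zenith angle equals |ϕ − δ| = |-48.9° − (+12.500°)| = 61.400°.
Elevation = 90° − 61.400° = 28.6°.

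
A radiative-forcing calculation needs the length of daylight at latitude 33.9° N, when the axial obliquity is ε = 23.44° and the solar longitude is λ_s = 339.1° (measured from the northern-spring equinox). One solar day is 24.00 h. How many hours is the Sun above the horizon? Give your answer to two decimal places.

11.26 h

Solar declination: sin δ = sin ε · sin λ_s = sin 23.44° × sin 339.1° = -0.14191, so δ = -8.158°.
cos H₀ = −tan φ · tan δ = −tan(+33.9°) × tan(-8.158°) = 0.0963, so H₀ = 1.4743 rad = 84.47°.
Daylight = 2H₀/(2π) × 24.00 h = (1.4743/π) × 24.00 = 11.26 h.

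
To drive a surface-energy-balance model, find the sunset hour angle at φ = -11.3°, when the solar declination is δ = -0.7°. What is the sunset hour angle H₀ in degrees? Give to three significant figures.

cos H₀ = −tan φ · tan δ = −tan(-11.3°) × tan(-0.700°) = -0.0024, so H₀ = 1.5732 rad = 90.14°.

H₀ = 90.1°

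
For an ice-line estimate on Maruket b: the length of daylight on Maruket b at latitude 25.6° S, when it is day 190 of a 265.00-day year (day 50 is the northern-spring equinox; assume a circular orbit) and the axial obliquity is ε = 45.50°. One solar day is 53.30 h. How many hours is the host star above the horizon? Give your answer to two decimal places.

27.68 h

Solar longitude: L_s = 360° × (190 − 50)/265.00 = 190.189°.
sin δ = sin 45.50° × sin 190.189° = -0.12617, so δ = -7.248°.
cos h₀ = −tan ϕ · tan δ = −tan(-25.6°) × tan(-7.248°) = -0.0609, so h₀ = 1.6318 rad = 93.49°.
Daylight = 2h₀/(2π) × 53.30 h = (1.6318/π) × 53.30 = 27.68 h.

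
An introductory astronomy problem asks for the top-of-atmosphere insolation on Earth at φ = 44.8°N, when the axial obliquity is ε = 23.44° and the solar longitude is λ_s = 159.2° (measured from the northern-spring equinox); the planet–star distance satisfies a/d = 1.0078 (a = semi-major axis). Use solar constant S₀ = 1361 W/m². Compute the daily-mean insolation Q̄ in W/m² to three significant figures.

Solar declination: sin δ = sin ε · sin λ_s = sin 23.44° × sin 159.2° = 0.14126, so δ = +8.121°.
cos H₀ = −tan(+44.8°) tan(+8.121°) = -0.1417, H₀ = 1.7130 rad.
Bracket: H₀ sin φ sin δ + cos φ cos δ sin H₀ = 1.7130×0.70463×0.14126 + 0.70957×0.98997×0.98991 = 0.170505 + 0.695365 = 0.865870.
Inverse-square distance factor (a/d)² = 1.0078² = 1.015661.
Q̄ = (S₀/π) × 1.015661 × [bracket] = (1361/π) × 1.015661 × 0.865870 = 381.0 W/m².

Q̄ ≈ 381 W/m²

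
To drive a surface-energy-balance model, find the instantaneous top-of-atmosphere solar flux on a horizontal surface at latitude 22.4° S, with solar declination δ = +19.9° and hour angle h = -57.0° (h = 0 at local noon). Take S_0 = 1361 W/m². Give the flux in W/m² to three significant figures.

468 W/m²

cos θ_z = sin ϕ sin δ + cos ϕ cos δ cos h = -0.129709 + 0.473476 = 0.343767.
Flux = S_0 · cos θ_z = 1361 × 0.343767 = 467.9 W/m².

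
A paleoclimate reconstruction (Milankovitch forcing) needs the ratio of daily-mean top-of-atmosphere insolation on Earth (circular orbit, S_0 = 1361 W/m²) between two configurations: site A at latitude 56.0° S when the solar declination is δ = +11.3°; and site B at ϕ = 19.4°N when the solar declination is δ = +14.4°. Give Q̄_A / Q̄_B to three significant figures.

— Configuration A (ϕ=-56.0°):
cos h₀ = −tan(-56.0°) tan(+11.300°) = 0.2962, h₀ = 1.2700 rad.
Bracket: h₀ sin ϕ sin δ + cos ϕ cos δ sin h₀ = 1.2700×-0.82904×0.19595 + 0.55919×0.98061×0.95511 = -0.206312 + 0.523732 = 0.317420.
Q̄ = (S_0/π) × [bracket] = (1361/π) × 0.317420 = 137.51 W/m².
— Configuration B (ϕ=+19.4°):
cos h₀ = −tan(+19.4°) tan(+14.400°) = -0.0904, h₀ = 1.6613 rad.
Bracket: h₀ sin ϕ sin δ + cos ϕ cos δ sin h₀ = 1.6613×0.33216×0.24869 + 0.94322×0.96858×0.99590 = 0.137231 + 0.909838 = 1.047069.
Q̄ = (S_0/π) × [bracket] = (1361/π) × 1.047069 = 453.61 W/m².
Ratio Q̄_A / Q̄_B = 137.51 / 453.61 = 0.3031.

Q̄_A / Q̄_B ≈ 0.303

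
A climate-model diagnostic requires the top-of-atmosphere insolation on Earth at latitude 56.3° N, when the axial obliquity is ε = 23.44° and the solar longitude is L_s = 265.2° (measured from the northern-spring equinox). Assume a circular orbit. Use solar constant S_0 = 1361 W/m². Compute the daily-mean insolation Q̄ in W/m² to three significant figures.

Q̄ ≈ 44.4 W/m²

Solar declination: sin δ = sin ε · sin L_s = sin 23.44° × sin 265.2° = -0.39639, so δ = -23.353°.
cos h₀ = −tan(+56.3°) tan(-23.353°) = 0.6474, h₀ = 0.8666 rad.
Bracket: h₀ sin ϕ sin δ + cos ϕ cos δ sin h₀ = 0.8666×0.83195×-0.39639 + 0.55484×0.91808×0.76215 = -0.285784 + 0.388230 = 0.102446.
Q̄ = (S_0/π) × [bracket] = (1361/π) × 0.102446 = 44.38 W/m².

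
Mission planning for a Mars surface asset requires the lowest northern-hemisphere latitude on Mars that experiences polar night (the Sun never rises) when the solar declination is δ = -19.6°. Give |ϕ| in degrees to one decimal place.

Polar night requires cos h₀ = −tan ϕ tan δ ≥ 1, i.e. tan ϕ tan δ ≤ −1.
The boundary is |tan ϕ| · |tan δ| = 1, so |ϕ| = 90° − |δ| = 90° − 19.6° = 70.4° in the northern hemisphere.

|ϕ| = 70.4°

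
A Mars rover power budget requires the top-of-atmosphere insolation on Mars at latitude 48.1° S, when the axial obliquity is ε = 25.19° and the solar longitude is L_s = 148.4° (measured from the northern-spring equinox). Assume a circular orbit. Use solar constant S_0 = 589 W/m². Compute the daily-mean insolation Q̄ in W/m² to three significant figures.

Q̄ ≈ 77.2 W/m²

Solar declination: sin δ = sin ε · sin L_s = sin 25.19° × sin 148.4° = 0.22302, so δ = +12.886°.
cos h₀ = −tan(-48.1°) tan(+12.886°) = 0.2550, h₀ = 1.3130 rad.
Bracket: h₀ sin ϕ sin δ + cos ϕ cos δ sin h₀ = 1.3130×-0.74431×0.22302 + 0.66783×0.97481×0.96695 = -0.217953 + 0.629492 = 0.411539.
Q̄ = (S_0/π) × [bracket] = (589/π) × 0.411539 = 77.16 W/m².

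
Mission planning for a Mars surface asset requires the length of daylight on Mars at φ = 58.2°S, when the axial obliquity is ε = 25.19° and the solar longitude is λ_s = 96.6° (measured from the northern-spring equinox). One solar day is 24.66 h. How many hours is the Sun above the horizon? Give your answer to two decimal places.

Solar declination: sin δ = sin ε · sin λ_s = sin 25.19° × sin 96.6° = 0.42280, so δ = +25.012°.
cos H₀ = −tan φ · tan δ = −tan(-58.2°) × tan(+25.012°) = 0.7525, so H₀ = 0.7190 rad = 41.19°.
Daylight = 2H₀/(2π) × 24.66 h = (0.7190/π) × 24.66 = 5.64 h.

5.64 h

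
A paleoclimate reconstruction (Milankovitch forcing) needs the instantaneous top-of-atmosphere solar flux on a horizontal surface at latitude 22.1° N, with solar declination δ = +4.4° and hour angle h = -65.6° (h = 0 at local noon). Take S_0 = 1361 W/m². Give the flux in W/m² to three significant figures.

cos θ_z = sin ϕ sin δ + cos ϕ cos δ cos h = 0.028864 + 0.381625 = 0.410489.
Flux = S_0 · cos θ_z = 1361 × 0.410489 = 558.7 W/m².

559 W/m²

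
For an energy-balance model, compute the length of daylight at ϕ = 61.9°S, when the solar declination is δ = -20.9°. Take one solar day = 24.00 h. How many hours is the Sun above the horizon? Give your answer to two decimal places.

cos h₀ = −tan ϕ · tan δ = −tan(-61.9°) × tan(-20.900°) = -0.7152, so h₀ = 2.3677 rad = 135.66°.
Daylight = 2h₀/(2π) × 24.00 h = (2.3677/π) × 24.00 = 18.09 h.

18.09 h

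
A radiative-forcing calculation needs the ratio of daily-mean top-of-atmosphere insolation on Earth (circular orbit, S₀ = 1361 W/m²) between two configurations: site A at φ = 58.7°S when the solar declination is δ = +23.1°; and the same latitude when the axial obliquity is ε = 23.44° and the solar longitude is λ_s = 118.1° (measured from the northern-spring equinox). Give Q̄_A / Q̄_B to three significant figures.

Q̄_A / Q̄_B ≈ 0.671

— Configuration A (φ=-58.7°):
cos H₀ = −tan(-58.7°) tan(+23.100°) = 0.7015, H₀ = 0.7933 rad.
Bracket: H₀ sin φ sin δ + cos φ cos δ sin H₀ = 0.7933×-0.85446×0.39234 + 0.51952×0.91982×0.71264 = -0.265945 + 0.340546 = 0.074601.
Q̄ = (S₀/π) × [bracket] = (1361/π) × 0.074601 = 32.319 W/m².
— Configuration B (φ=-58.7°):
Solar declination: sin δ = sin ε · sin λ_s = sin 23.44° × sin 118.1° = 0.35090, so δ = +20.542°.
cos H₀ = −tan(-58.7°) tan(+20.542°) = 0.6163, H₀ = 0.9067 rad.
Bracket: H₀ sin φ sin δ + cos φ cos δ sin H₀ = 0.9067×-0.85446×0.35090 + 0.51952×0.93641×0.78750 = -0.271856 + 0.383106 = 0.111250.
Q̄ = (S₀/π) × [bracket] = (1361/π) × 0.111250 = 48.196 W/m².
Ratio Q̄_A / Q̄_B = 32.319 / 48.196 = 0.6706.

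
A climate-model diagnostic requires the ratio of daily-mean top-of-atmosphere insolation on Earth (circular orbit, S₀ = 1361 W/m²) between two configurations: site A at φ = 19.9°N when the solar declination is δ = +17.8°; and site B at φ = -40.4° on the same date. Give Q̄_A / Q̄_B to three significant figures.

— Configuration A (φ=+19.9°):
cos H₀ = −tan(+19.9°) tan(+17.800°) = -0.1162, H₀ = 1.6873 rad.
Bracket: H₀ sin φ sin δ + cos φ cos δ sin H₀ = 1.6873×0.34038×0.30570 + 0.94029×0.95213×0.99322 = 0.175571 + 0.889208 = 1.064779.
Q̄ = (S₀/π) × [bracket] = (1361/π) × 1.064779 = 461.28 W/m².
— Configuration B (φ=-40.4°):
cos H₀ = −tan(-40.4°) tan(+17.800°) = 0.2732, H₀ = 1.2940 rad.
Bracket: H₀ sin φ sin δ + cos φ cos δ sin H₀ = 1.2940×-0.64812×0.30570 + 0.76154×0.95213×0.96194 = -0.256381 + 0.697488 = 0.441107.
Q̄ = (S₀/π) × [bracket] = (1361/π) × 0.441107 = 191.10 W/m².
Ratio Q̄_A / Q̄_B = 461.28 / 191.10 = 2.414.

Q̄_A / Q̄_B ≈ 2.41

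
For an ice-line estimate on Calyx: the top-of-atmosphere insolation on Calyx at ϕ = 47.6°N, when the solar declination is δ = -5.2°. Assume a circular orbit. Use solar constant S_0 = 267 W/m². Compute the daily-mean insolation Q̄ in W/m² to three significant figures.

Q̄ ≈ 48.4 W/m²

cos h₀ = −tan(+47.6°) tan(-5.200°) = 0.0997, h₀ = 1.4710 rad.
Bracket: h₀ sin ϕ sin δ + cos ϕ cos δ sin h₀ = 1.4710×0.73846×-0.09063 + 0.67430×0.99588×0.99502 = -0.098449 + 0.668178 = 0.569729.
Q̄ = (S_0/π) × [bracket] = (267/π) × 0.569729 = 48.42 W/m².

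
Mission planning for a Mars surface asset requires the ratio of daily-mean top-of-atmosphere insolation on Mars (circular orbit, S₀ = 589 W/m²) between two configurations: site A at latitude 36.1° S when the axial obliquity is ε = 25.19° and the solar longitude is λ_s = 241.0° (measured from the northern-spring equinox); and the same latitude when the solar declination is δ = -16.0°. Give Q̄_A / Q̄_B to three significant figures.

— Configuration A (φ=-36.1°):
Solar declination: sin δ = sin ε · sin λ_s = sin 25.19° × sin 241.0° = -0.37226, so δ = -21.855°.
cos H₀ = −tan(-36.1°) tan(-21.855°) = -0.2925, H₀ = 1.8676 rad.
Bracket: H₀ sin φ sin δ + cos φ cos δ sin H₀ = 1.8676×-0.58920×-0.37226 + 0.80799×0.92813×0.95627 = 0.409631 + 0.717126 = 1.126757.
Q̄ = (S₀/π) × [bracket] = (589/π) × 1.126757 = 211.25 W/m².
— Configuration B (φ=-36.1°):
cos H₀ = −tan(-36.1°) tan(-16.000°) = -0.2091, H₀ = 1.7814 rad.
Bracket: H₀ sin φ sin δ + cos φ cos δ sin H₀ = 1.7814×-0.58920×-0.27564 + 0.80799×0.96126×0.97789 = 0.289312 + 0.759516 = 1.048828.
Q̄ = (S₀/π) × [bracket] = (589/π) × 1.048828 = 196.64 W/m².
Ratio Q̄_A / Q̄_B = 211.25 / 196.64 = 1.074.

Q̄_A / Q̄_B ≈ 1.07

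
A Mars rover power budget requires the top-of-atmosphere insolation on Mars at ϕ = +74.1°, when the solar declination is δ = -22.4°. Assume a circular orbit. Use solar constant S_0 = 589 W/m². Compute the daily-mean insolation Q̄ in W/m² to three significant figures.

Q̄ ≈ 0.00 W/m²

cos h₀ = −tan(+74.1°) tan(-22.400°) = 1.4469 ≥ 1 ⇒ polar night, h₀ = 0 and Q̄ = 0.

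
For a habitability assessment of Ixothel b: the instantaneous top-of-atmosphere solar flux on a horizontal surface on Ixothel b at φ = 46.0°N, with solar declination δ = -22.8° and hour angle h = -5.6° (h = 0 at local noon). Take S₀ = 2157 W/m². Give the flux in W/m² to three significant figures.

cos θ_z = sin φ sin δ + cos φ cos δ cos h = -0.278755 + 0.637324 = 0.358569.
Flux = S₀ · cos θ_z = 2157 × 0.358569 = 773.4 W/m².

773 W/m²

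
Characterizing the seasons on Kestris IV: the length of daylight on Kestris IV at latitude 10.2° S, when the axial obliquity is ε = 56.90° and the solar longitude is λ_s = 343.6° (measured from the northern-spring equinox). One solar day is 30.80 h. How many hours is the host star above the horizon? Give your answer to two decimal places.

Solar declination: sin δ = sin ε · sin λ_s = sin 56.90° × sin 343.6° = -0.23652, so δ = -13.681°.
cos H₀ = −tan φ · tan δ = −tan(-10.2°) × tan(-13.681°) = -0.0438, so H₀ = 1.6146 rad = 92.51°.
Daylight = 2H₀/(2π) × 30.80 h = (1.6146/π) × 30.80 = 15.83 h.

15.83 h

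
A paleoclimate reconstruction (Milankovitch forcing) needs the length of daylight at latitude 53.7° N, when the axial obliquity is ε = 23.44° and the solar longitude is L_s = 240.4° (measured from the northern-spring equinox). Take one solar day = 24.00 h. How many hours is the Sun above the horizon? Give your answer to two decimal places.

Solar declination: sin δ = sin ε · sin L_s = sin 23.44° × sin 240.4° = -0.34588, so δ = -20.235°.
cos h₀ = −tan ϕ · tan δ = −tan(+53.7°) × tan(-20.235°) = 0.5018, so h₀ = 1.0451 rad = 59.88°.
Daylight = 2h₀/(2π) × 24.00 h = (1.0451/π) × 24.00 = 7.98 h.

7.98 h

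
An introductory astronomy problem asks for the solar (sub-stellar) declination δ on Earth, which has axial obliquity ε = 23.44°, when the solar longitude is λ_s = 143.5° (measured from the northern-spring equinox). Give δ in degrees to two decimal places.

δ = +13.69°

sin δ = sin ε · sin λ_s = sin 23.44° × sin 143.5° = 0.236614.
δ = arcsin(0.236614) = +13.69°.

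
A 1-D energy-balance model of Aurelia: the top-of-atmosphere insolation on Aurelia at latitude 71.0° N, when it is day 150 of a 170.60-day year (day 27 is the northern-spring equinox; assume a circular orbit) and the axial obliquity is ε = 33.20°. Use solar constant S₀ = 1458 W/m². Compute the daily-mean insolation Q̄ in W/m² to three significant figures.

Solar longitude: λ_s = 360° × (150 − 27)/170.60 = 259.555°.
sin δ = sin 33.20° × sin 259.555° = -0.53849, so δ = -32.581°.
cos H₀ = −tan(+71.0°) tan(-32.581°) = 1.8560 ≥ 1 ⇒ polar night, H₀ = 0 and Q̄ = 0.

Q̄ ≈ 0.00 W/m²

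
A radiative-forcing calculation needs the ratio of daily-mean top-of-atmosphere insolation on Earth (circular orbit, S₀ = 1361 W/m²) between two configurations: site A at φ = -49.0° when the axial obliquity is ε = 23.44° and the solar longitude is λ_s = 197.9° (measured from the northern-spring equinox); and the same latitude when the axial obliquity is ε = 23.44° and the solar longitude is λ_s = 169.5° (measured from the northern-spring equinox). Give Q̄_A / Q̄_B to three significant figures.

— Configuration A (φ=-49.0°):
Solar declination: sin δ = sin ε · sin λ_s = sin 23.44° × sin 197.9° = -0.12226, so δ = -7.023°.
cos H₀ = −tan(-49.0°) tan(-7.023°) = -0.1417, H₀ = 1.7130 rad.
Bracket: H₀ sin φ sin δ + cos φ cos δ sin H₀ = 1.7130×-0.75471×-0.12226 + 0.65606×0.99250×0.98991 = 0.158060 + 0.644570 = 0.802630.
Q̄ = (S₀/π) × [bracket] = (1361/π) × 0.802630 = 347.72 W/m².
— Configuration B (φ=-49.0°):
Solar declination: sin δ = sin ε · sin λ_s = sin 23.44° × sin 169.5° = 0.07249, so δ = +4.157°.
cos H₀ = −tan(-49.0°) tan(+4.157°) = 0.0836, H₀ = 1.4871 rad.
Bracket: H₀ sin φ sin δ + cos φ cos δ sin H₀ = 1.4871×-0.75471×0.07249 + 0.65606×0.99737×0.99650 = -0.081358 + 0.652044 = 0.570686.
Q̄ = (S₀/π) × [bracket] = (1361/π) × 0.570686 = 247.23 W/m².
Ratio Q̄_A / Q̄_B = 347.72 / 247.23 = 1.406.

Q̄_A / Q̄_B ≈ 1.41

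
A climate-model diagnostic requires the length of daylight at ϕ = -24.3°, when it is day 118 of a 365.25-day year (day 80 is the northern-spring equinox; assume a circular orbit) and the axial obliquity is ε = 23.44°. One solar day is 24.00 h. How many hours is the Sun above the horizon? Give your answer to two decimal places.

Solar longitude: L_s = 360° × (118 − 80)/365.25 = 37.454°.
sin δ = sin 23.44° × sin 37.454° = 0.24190, so δ = +13.999°.
cos h₀ = −tan ϕ · tan δ = −tan(-24.3°) × tan(+13.999°) = 0.1126, so h₀ = 1.4580 rad = 83.54°.
Daylight = 2h₀/(2π) × 24.00 h = (1.4580/π) × 24.00 = 11.14 h.

11.14 h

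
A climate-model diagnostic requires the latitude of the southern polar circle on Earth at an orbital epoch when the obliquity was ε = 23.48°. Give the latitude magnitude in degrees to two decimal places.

The polar circle is the lowest latitude that experiences at least one full rotation of continuous darkness at the northern-summer solstice; it lies at |φ| = 90° − ε = 90° − 23.48° = 66.52°.

66.52°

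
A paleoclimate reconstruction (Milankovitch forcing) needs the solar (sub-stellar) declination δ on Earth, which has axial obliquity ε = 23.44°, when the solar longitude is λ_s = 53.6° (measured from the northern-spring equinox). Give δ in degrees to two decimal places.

δ = +18.67°

sin δ = sin ε · sin λ_s = sin 23.44° × sin 53.6° = 0.320178.
δ = arcsin(0.320178) = +18.67°.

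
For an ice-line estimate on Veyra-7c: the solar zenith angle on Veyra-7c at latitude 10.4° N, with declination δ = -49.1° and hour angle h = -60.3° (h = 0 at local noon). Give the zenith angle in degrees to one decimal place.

cos θ_z = sin ϕ sin δ + cos ϕ cos δ cos h = -0.136446 + 0.319068 = 0.182622.
θ_z = arccos(0.182622) = 79.5°.

θ_z = 79.5°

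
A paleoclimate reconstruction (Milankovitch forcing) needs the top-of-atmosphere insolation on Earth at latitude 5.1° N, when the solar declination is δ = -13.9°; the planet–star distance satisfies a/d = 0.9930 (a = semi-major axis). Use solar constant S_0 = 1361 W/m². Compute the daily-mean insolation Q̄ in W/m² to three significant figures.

cos h₀ = −tan(+5.1°) tan(-13.900°) = 0.0221, h₀ = 1.5487 rad.
Bracket: h₀ sin ϕ sin δ + cos ϕ cos δ sin h₀ = 1.5487×0.08889×-0.24023 + 0.99604×0.97072×0.99976 = -0.033071 + 0.966644 = 0.933573.
Inverse-square distance factor (a/d)² = 0.9930² = 0.986049.
Q̄ = (S_0/π) × 0.986049 × [bracket] = (1361/π) × 0.986049 × 0.933573 = 398.8 W/m².

Q̄ ≈ 399 W/m²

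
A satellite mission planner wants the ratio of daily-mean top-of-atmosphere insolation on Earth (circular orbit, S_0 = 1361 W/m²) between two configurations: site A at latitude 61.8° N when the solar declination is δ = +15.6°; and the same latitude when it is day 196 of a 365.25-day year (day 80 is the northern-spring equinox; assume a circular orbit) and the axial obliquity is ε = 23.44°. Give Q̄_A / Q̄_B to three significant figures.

Q̄_A / Q̄_B ≈ 0.837

— Configuration A (ϕ=+61.8°):
cos h₀ = −tan(+61.8°) tan(+15.600°) = -0.5207, h₀ = 2.1185 rad.
Bracket: h₀ sin ϕ sin δ + cos ϕ cos δ sin h₀ = 2.1185×0.88130×0.26892 + 0.47255×0.96316×0.85373 = 0.502083 + 0.388568 = 0.890651.
Q̄ = (S_0/π) × [bracket] = (1361/π) × 0.890651 = 385.85 W/m².
— Configuration B (ϕ=+61.8°):
Solar longitude: L_s = 360° × (196 − 80)/365.25 = 114.333°.
sin δ = sin 23.44° × sin 114.333° = 0.36245, so δ = +21.251°.
cos h₀ = −tan(+61.8°) tan(+21.251°) = -0.7253, h₀ = 2.3823 rad.
Bracket: h₀ sin ϕ sin δ + cos ϕ cos δ sin h₀ = 2.3823×0.88130×0.36245 + 0.47255×0.93200×0.68844 = 0.760971 + 0.303200 = 1.064171.
Q̄ = (S_0/π) × [bracket] = (1361/π) × 1.064171 = 461.02 W/m².
Ratio Q̄_A / Q̄_B = 385.85 / 461.02 = 0.8369.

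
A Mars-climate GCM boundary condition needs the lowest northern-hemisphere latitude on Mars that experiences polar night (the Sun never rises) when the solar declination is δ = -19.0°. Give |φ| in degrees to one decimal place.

|φ| = 71.0°

Polar night requires cos H₀ = −tan φ tan δ ≥ 1, i.e. tan φ tan δ ≤ −1.
The boundary is |tan φ| · |tan δ| = 1, so |φ| = 90° − |δ| = 90° − 19.0° = 71.0° in the northern hemisphere.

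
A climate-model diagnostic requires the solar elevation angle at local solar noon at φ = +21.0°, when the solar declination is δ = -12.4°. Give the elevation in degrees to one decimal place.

56.6°

At local noon the hour angle is zero, so the zenith angle equals |φ − δ| = |+21.0° − (-12.400°)| = 33.400°.
Elevation = 90° − 33.400° = 56.6°.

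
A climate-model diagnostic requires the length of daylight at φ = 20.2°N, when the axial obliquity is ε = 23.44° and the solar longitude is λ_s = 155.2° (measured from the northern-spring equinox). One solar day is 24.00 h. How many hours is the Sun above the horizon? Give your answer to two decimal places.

12.48 h

Solar declination: sin δ = sin ε · sin λ_s = sin 23.44° × sin 155.2° = 0.16685, so δ = +9.605°.
cos H₀ = −tan φ · tan δ = −tan(+20.2°) × tan(+9.605°) = -0.0623, so H₀ = 1.6331 rad = 93.57°.
Daylight = 2H₀/(2π) × 24.00 h = (1.6331/π) × 24.00 = 12.48 h.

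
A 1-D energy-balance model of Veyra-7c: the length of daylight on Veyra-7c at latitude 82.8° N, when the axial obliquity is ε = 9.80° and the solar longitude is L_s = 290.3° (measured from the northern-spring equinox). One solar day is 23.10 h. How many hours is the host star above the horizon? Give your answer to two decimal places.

0.00 h

Solar declination: sin δ = sin ε · sin L_s = sin 9.80° × sin 290.3° = -0.15964, so δ = -9.186°.
cos h₀ = −tan ϕ · tan δ = 1.2801 ≥ 1, so the host star never rises (polar night) and h₀ = 0.
Daylight = 2h₀/(2π) × 23.10 h = (0.0000/π) × 23.10 = 0.00 h.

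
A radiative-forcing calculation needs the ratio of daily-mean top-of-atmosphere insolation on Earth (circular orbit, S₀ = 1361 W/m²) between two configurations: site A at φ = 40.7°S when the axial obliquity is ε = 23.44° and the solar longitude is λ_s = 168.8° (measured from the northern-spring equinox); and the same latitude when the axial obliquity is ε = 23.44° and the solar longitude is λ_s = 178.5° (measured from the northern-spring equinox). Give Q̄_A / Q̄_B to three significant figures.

Q̄_A / Q̄_B ≈ 0.908

— Configuration A (φ=-40.7°):
Solar declination: sin δ = sin ε · sin λ_s = sin 23.44° × sin 168.8° = 0.07726, so δ = +4.431°.
cos H₀ = −tan(-40.7°) tan(+4.431°) = 0.0667, H₀ = 1.5041 rad.
Bracket: H₀ sin φ sin δ + cos φ cos δ sin H₀ = 1.5041×-0.65210×0.07726 + 0.75813×0.99701×0.99778 = -0.075778 + 0.754185 = 0.678407.
Q̄ = (S₀/π) × [bracket] = (1361/π) × 0.678407 = 293.90 W/m².
— Configuration B (φ=-40.7°):
Solar declination: sin δ = sin ε · sin λ_s = sin 23.44° × sin 178.5° = 0.01041, so δ = +0.597°.
cos H₀ = −tan(-40.7°) tan(+0.597°) = 0.0090, H₀ = 1.5618 rad.
Bracket: H₀ sin φ sin δ + cos φ cos δ sin H₀ = 1.5618×-0.65210×0.01041 + 0.75813×0.99995×0.99996 = -0.010602 + 0.758062 = 0.747460.
Q̄ = (S₀/π) × [bracket] = (1361/π) × 0.747460 = 323.81 W/m².
Ratio Q̄_A / Q̄_B = 293.90 / 323.81 = 0.9076.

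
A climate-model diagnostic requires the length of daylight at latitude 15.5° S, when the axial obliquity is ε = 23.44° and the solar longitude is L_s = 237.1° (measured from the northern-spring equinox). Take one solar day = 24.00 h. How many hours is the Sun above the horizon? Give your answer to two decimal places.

Solar declination: sin δ = sin ε · sin L_s = sin 23.44° × sin 237.1° = -0.33399, so δ = -19.511°.
cos h₀ = −tan ϕ · tan δ = −tan(-15.5°) × tan(-19.511°) = -0.0983, so h₀ = 1.6692 rad = 95.64°.
Daylight = 2h₀/(2π) × 24.00 h = (1.6692/π) × 24.00 = 12.75 h.

12.75 h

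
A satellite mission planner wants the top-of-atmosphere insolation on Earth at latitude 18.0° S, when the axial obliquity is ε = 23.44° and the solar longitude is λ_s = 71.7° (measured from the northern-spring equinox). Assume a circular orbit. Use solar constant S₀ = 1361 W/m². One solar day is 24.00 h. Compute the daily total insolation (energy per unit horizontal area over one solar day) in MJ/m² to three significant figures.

Solar declination: sin δ = sin ε · sin λ_s = sin 23.44° × sin 71.7° = 0.37767, so δ = +22.189°.
cos H₀ = −tan(-18.0°) tan(+22.189°) = 0.1325, H₀ = 1.4379 rad.
Bracket: H₀ sin φ sin δ + cos φ cos δ sin H₀ = 1.4379×-0.30902×0.37767 + 0.95106×0.92594×0.99118 = -0.167814 + 0.872857 = 0.705043.
Q̄ = (S₀/π) × [bracket] = (1361/π) × 0.705043 = 305.44 W/m².
Daily total = Q̄ × 24.00 h × 3600 s/h = 305.44 × 24.00 × 3600 / 10⁶ = 26.39 MJ/m².

26.4 MJ/m²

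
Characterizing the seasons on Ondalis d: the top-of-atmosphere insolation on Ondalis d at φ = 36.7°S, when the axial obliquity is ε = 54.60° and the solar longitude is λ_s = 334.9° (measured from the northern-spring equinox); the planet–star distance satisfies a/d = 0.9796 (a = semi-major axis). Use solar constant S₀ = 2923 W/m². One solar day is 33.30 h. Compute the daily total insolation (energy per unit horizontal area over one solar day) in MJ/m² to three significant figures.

Solar declination: sin δ = sin ε · sin λ_s = sin 54.60° × sin 334.9° = -0.34578, so δ = -20.229°.
cos H₀ = −tan(-36.7°) tan(-20.229°) = -0.2747, H₀ = 1.8491 rad.
Bracket: H₀ sin φ sin δ + cos φ cos δ sin H₀ = 1.8491×-0.59763×-0.34578 + 0.80178×0.93832×0.96154 = 0.382114 + 0.723392 = 1.105506.
Inverse-square distance factor (a/d)² = 0.9796² = 0.959616.
Q̄ = (S₀/π) × 0.959616 × [bracket] = (2923/π) × 0.959616 × 1.105506 = 987.05 W/m².
Daily total = Q̄ × 33.30 h × 3600 s/h = 987.05 × 33.30 × 3600 / 10⁶ = 118.3 MJ/m².

118 MJ/m²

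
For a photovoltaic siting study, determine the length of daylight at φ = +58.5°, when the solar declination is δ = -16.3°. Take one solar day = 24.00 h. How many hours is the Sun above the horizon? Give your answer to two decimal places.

cos H₀ = −tan φ · tan δ = −tan(+58.5°) × tan(-16.300°) = 0.4772, so H₀ = 1.0733 rad = 61.50°.
Daylight = 2H₀/(2π) × 24.00 h = (1.0733/π) × 24.00 = 8.20 h.

8.20 h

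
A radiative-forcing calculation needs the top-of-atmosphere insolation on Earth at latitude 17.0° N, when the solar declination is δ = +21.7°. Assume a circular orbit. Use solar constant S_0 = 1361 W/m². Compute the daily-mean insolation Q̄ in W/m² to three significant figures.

cos h₀ = −tan(+17.0°) tan(+21.700°) = -0.1217, h₀ = 1.6928 rad.
Bracket: h₀ sin ϕ sin δ + cos ϕ cos δ sin h₀ = 1.6928×0.29237×0.36975 + 0.95630×0.92913×0.99257 = 0.182998 + 0.881925 = 1.064923.
Q̄ = (S_0/π) × [bracket] = (1361/π) × 1.064923 = 461.3 W/m².

Q̄ ≈ 461 W/m²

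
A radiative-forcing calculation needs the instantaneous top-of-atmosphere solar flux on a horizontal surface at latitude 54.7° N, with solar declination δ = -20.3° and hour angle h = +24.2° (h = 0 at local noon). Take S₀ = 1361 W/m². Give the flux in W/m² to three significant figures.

287 W/m²

cos θ_z = sin φ sin δ + cos φ cos δ cos h = -0.283147 + 0.494338 = 0.211191.
Flux = S₀ · cos θ_z = 1361 × 0.211191 = 287.4 W/m².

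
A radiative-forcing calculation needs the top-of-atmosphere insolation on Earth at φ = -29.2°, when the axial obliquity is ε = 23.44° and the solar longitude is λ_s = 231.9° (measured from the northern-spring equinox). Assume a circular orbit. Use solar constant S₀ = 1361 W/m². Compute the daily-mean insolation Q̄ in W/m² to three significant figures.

Q̄ ≈ 469 W/m²

Solar declination: sin δ = sin ε · sin λ_s = sin 23.44° × sin 231.9° = -0.31303, so δ = -18.242°.
cos H₀ = −tan(-29.2°) tan(-18.242°) = -0.1842, H₀ = 1.7561 rad.
Bracket: H₀ sin φ sin δ + cos φ cos δ sin H₀ = 1.7561×-0.48786×-0.31303 + 0.87292×0.94974×0.98289 = 0.268182 + 0.814862 = 1.083044.
Q̄ = (S₀/π) × [bracket] = (1361/π) × 1.083044 = 469.2 W/m².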